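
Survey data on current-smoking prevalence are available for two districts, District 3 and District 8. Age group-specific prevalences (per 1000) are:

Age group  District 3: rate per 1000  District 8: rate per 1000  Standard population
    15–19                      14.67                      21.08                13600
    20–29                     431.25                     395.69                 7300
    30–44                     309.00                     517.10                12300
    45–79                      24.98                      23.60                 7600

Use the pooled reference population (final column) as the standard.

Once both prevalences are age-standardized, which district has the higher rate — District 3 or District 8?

Standard total = 40800; weights = 0.3333, 0.1789, 0.3015, 0.1863.
District 3: 0.3333×14.67 + 0.1789×431.25 + 0.3015×309.00 + 0.1863×24.98 = 179.8575 per 1000.
District 8: 0.3333×21.08 + 0.1789×395.69 + 0.3015×517.10 + 0.1863×23.60 = 238.1107 per 1000.

District 8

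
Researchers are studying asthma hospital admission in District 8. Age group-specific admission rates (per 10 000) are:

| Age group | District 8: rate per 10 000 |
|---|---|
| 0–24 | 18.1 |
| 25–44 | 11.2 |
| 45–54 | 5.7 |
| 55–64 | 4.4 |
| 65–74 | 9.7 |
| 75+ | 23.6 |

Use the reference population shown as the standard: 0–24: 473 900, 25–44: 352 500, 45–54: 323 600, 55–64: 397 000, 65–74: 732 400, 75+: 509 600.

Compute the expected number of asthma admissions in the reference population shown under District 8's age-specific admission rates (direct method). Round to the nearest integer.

Expected asthma admissions = Σ (standard pop × age-specific rate ÷ 10 000)
= 473 900×18.1/10 000 + 352 500×11.2/10 000 + 323 600×5.7/10 000 + 397 000×4.4/10 000 + 732 400×9.7/10 000 + 509 600×23.6/10 000
= 857.76 + 394.80 + 184.45 + 174.68 + 710.43 + 1202.66 = 3524.77.

3525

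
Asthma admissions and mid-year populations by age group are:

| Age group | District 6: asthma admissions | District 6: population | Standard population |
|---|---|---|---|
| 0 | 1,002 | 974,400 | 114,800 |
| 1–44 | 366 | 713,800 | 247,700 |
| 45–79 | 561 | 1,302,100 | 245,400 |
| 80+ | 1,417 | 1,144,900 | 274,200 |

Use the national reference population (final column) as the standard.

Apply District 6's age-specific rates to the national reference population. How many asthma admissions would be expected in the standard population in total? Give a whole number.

Age-specific rates per 10,000 for District 6: 10.28, 5.13, 4.31, 12.38.
Expected asthma admissions = Σ (standard pop × age-specific rate ÷ 10,000)
= 114,800×10.28/10,000 + 247,700×5.13/10,000 + 245,400×4.31/10,000 + 274,200×12.38/10,000
= 118.05 + 127.01 + 105.73 + 339.37 = 690.16.

690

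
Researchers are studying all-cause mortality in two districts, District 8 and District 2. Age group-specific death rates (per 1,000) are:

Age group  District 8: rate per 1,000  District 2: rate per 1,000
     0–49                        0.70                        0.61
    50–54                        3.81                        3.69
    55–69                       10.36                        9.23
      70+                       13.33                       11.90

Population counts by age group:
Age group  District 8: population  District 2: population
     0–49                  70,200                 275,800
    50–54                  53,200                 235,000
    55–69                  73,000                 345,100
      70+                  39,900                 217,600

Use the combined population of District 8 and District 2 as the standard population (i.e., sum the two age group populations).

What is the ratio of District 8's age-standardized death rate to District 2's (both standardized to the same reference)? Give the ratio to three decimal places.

Combined standard total = 1,309,800; weights = 0.2642, 0.2200, 0.3192, 0.1966.
District 8: 0.2642×0.70 + 0.2200×3.81 + 0.3192×10.36 + 0.1966×13.33 = 6.9509 per 1,000.
District 2: 0.2642×0.61 + 0.2200×3.69 + 0.3192×9.23 + 0.1966×11.90 = 6.2588 per 1,000.
Ratio = 6.9509 ÷ 6.2588 = 1.11057.

1.111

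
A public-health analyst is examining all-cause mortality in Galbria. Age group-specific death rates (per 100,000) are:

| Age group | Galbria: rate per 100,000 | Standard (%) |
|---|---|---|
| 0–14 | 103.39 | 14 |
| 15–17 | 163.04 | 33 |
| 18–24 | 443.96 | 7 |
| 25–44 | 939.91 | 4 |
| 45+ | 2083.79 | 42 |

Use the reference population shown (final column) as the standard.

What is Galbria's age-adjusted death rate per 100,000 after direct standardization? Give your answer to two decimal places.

Standard weights: 0.14, 0.33, 0.07, 0.04, 0.42.
Standardized rate: 0.1400×103.39 + 0.3300×163.04 + 0.0700×443.96 + 0.0400×939.91 + 0.4200×2083.79 = 1012.1432 per 100,000.

1012.14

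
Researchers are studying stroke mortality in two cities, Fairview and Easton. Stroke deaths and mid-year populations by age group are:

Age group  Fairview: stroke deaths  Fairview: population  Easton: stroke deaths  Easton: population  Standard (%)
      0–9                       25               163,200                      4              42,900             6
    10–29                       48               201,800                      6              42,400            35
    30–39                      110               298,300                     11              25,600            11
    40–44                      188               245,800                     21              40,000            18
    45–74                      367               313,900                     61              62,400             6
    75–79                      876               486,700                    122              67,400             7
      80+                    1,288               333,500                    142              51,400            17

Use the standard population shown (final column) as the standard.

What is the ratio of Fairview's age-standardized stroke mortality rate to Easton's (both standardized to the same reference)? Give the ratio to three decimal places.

Age-specific rates per 100,000 for Fairview: 15.32, 23.79, 36.88, 76.48, 116.92, 179.99, 386.21.
For Easton: 9.32, 14.15, 42.97, 52.50, 97.76, 181.01, 276.26.
Standard weights: 0.06, 0.35, 0.11, 0.18, 0.06, 0.07, 0.17.
Fairview: 0.0600×15.32 + 0.3500×23.79 + 0.1100×36.88 + 0.1800×76.48 + 0.0600×116.92 + 0.0700×179.99 + 0.1700×386.21 = 112.3371 per 100,000.
Easton: 0.0600×9.32 + 0.3500×14.15 + 0.1100×42.97 + 0.1800×52.50 + 0.0600×97.76 + 0.0700×181.01 + 0.1700×276.26 = 85.1898 per 100,000.
Ratio = 112.3371 ÷ 85.1898 = 1.31867.

1.319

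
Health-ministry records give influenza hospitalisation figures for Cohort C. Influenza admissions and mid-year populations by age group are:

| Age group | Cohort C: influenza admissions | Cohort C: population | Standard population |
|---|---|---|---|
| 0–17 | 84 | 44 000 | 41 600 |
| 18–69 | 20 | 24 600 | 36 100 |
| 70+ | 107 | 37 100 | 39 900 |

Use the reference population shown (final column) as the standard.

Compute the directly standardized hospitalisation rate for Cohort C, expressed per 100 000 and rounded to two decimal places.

190.34

Age-specific rates per 100 000 for Cohort C: 190.91, 81.30, 288.41.
Standard total = 117 600; weights = 0.3537, 0.3070, 0.3393.
Standardized rate: 0.3537×190.91 + 0.3070×81.30 + 0.3393×288.41 = 190.3429 per 100 000.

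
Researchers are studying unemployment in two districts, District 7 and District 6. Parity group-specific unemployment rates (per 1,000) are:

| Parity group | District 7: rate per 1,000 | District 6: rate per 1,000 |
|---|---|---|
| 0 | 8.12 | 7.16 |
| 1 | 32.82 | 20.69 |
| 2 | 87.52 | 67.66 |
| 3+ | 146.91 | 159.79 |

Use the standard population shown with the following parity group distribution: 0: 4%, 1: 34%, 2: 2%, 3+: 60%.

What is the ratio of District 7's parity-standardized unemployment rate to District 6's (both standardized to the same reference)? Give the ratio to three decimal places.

0.970

Standard weights: 0.04, 0.34, 0.02, 0.60.
District 7: 0.0400×8.12 + 0.3400×32.82 + 0.0200×87.52 + 0.6000×146.91 = 101.3800 per 1,000.
District 6: 0.0400×7.16 + 0.3400×20.69 + 0.0200×67.66 + 0.6000×159.79 = 104.5482 per 1,000.
Ratio = 101.3800 ÷ 104.5482 = 0.96970.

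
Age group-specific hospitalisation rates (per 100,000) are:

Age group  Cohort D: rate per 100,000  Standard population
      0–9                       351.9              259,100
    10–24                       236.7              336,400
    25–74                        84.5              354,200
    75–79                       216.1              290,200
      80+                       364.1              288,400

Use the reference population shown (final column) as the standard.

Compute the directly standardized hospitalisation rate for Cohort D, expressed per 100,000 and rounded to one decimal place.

Standard total = 1,528,300; weights = 0.1695, 0.2201, 0.2318, 0.1899, 0.1887.
Standardized rate: 0.1695×351.9 + 0.2201×236.7 + 0.2318×84.5 + 0.1899×216.1 + 0.1887×364.1 = 241.0860 per 100,000.

241.1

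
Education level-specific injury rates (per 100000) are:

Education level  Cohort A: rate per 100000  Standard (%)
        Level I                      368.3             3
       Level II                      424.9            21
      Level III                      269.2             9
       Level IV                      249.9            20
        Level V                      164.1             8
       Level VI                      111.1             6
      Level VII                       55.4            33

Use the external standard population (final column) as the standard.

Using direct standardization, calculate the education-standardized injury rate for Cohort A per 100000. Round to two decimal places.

212.56

Standard weights: 0.03, 0.21, 0.09, 0.20, 0.08, 0.06, 0.33.
Standardized rate: 0.0300×368.3 + 0.2100×424.9 + 0.0900×269.2 + 0.2000×249.9 + 0.0800×164.1 + 0.0600×111.1 + 0.3300×55.4 = 212.5620 per 100000.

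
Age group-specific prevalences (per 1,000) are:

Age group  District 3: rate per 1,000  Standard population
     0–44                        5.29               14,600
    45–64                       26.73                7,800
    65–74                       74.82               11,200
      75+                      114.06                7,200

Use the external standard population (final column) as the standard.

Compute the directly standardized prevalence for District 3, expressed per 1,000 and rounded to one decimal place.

Standard total = 40,800; weights = 0.3578, 0.1912, 0.2745, 0.1765.
Standardized rate: 0.3578×5.29 + 0.1912×26.73 + 0.2745×74.82 + 0.1765×114.06 = 47.6702 per 1,000.

47.7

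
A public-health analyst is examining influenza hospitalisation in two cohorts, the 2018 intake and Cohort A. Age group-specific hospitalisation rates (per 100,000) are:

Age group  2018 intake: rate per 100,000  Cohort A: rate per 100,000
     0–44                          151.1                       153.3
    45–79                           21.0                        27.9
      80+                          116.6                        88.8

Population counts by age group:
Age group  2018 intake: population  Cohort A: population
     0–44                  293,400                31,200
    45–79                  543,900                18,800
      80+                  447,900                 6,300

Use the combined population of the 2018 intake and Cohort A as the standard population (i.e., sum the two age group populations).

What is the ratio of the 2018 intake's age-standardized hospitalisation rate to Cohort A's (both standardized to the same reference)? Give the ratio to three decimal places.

1.076

Combined standard total = 1,341,500; weights = 0.2420, 0.4195, 0.3386.
The 2018 intake: 0.2420×151.1 + 0.4195×21.0 + 0.3386×116.6 = 84.8479 per 100,000.
Cohort A: 0.2420×153.3 + 0.4195×27.9 + 0.3386×88.8 = 78.8621 per 100,000.
Ratio = 84.8479 ÷ 78.8621 = 1.07590.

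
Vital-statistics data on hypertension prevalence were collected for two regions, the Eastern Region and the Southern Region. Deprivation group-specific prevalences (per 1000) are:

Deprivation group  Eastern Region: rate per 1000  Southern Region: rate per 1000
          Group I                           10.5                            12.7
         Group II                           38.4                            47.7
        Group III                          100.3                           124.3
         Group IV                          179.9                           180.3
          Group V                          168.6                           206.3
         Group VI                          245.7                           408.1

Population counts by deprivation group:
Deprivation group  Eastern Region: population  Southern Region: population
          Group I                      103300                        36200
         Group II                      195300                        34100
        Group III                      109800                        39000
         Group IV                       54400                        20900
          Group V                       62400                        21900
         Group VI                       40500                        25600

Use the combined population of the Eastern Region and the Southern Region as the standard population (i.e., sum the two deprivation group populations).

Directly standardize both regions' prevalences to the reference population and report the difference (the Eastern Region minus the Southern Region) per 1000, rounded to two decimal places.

Combined standard total = 743400; weights = 0.1877, 0.3086, 0.2002, 0.1013, 0.1134, 0.0889.
The Eastern Region: 0.1877×10.5 + 0.3086×38.4 + 0.2002×100.3 + 0.1013×179.9 + 0.1134×168.6 + 0.0889×245.7 = 93.0839 per 1000.
The Southern Region: 0.1877×12.7 + 0.3086×47.7 + 0.2002×124.3 + 0.1013×180.3 + 0.1134×206.3 + 0.0889×408.1 = 119.9260 per 1000.
Difference = 93.0839 − 119.9260 = -26.8421.

-26.84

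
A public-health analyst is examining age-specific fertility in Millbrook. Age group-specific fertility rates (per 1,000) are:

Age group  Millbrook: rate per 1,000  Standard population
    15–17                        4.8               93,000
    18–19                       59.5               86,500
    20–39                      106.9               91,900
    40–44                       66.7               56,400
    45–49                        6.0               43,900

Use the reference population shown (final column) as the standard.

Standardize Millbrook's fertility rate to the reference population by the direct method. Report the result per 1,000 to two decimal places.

52.31

Standard total = 371,700; weights = 0.2502, 0.2327, 0.2472, 0.1517, 0.1181.
Standardized rate: 0.2502×4.8 + 0.2327×59.5 + 0.2472×106.9 + 0.1517×66.7 + 0.1181×6.0 = 52.3071 per 1,000.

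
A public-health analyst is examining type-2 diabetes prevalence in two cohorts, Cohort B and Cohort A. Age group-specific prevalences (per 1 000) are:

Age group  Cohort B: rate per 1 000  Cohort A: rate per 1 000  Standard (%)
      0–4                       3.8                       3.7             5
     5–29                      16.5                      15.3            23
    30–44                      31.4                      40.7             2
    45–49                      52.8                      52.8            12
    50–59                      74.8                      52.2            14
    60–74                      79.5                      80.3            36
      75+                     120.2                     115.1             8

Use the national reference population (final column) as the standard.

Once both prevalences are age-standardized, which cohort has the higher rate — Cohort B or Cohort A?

Cohort B

Standard weights: 0.05, 0.23, 0.02, 0.12, 0.14, 0.36, 0.08.
Cohort B: 0.0500×3.8 + 0.2300×16.5 + 0.0200×31.4 + 0.1200×52.8 + 0.1400×74.8 + 0.3600×79.5 + 0.0800×120.2 = 59.6570 per 1 000.
Cohort A: 0.0500×3.7 + 0.2300×15.3 + 0.0200×40.7 + 0.1200×52.8 + 0.1400×52.2 + 0.3600×80.3 + 0.0800×115.1 = 56.2780 per 1 000.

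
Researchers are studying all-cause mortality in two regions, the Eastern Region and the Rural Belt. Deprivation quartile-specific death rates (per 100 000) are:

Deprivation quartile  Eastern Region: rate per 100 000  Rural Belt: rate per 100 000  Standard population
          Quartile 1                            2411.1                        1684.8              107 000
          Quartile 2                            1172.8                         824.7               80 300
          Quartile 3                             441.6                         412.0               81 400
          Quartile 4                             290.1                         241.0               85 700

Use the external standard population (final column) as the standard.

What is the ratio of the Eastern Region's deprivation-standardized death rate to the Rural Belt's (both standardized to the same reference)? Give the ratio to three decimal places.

1.373

Standard total = 354 400; weights = 0.3019, 0.2266, 0.2297, 0.2418.
The Eastern Region: 0.3019×2411.1 + 0.2266×1172.8 + 0.2297×441.6 + 0.2418×290.1 = 1165.2690 per 100 000.
The Rural Belt: 0.3019×1684.8 + 0.2266×824.7 + 0.2297×412.0 + 0.2418×241.0 = 848.4411 per 100 000.
Ratio = 1165.2690 ÷ 848.4411 = 1.37342.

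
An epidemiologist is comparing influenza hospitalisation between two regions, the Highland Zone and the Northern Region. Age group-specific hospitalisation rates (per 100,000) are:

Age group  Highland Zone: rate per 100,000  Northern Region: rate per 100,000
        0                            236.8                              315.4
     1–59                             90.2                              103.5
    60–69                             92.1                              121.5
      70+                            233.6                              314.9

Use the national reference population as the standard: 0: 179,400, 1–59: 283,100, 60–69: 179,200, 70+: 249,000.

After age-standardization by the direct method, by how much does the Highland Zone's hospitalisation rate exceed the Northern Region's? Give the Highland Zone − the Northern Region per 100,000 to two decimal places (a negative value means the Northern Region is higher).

-48.70

Standard total = 890,700; weights = 0.2014, 0.3178, 0.2012, 0.2796.
The Highland Zone: 0.2014×236.8 + 0.3178×90.2 + 0.2012×92.1 + 0.2796×233.6 = 160.1979 per 100,000.
The Northern Region: 0.2014×315.4 + 0.3178×103.5 + 0.2012×121.5 + 0.2796×314.9 = 208.8992 per 100,000.
Difference = 160.1979 − 208.8992 = -48.7013.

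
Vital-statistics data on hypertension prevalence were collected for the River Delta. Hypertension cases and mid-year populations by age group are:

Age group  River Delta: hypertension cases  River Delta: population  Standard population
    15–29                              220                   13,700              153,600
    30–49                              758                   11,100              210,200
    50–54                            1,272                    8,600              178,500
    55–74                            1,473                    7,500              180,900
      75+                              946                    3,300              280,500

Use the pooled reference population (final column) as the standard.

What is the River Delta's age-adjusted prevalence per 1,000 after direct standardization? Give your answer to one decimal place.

158.6

Age-specific rates per 1,000 for the River Delta: 16.058, 68.288, 147.907, 196.400, 286.667.
Standard total = 1,003,700; weights = 0.1530, 0.2094, 0.1778, 0.1802, 0.2795.
Standardized rate: 0.1530×16.058 + 0.2094×68.288 + 0.1778×147.907 + 0.1802×196.400 + 0.2795×286.667 = 158.5742 per 1,000.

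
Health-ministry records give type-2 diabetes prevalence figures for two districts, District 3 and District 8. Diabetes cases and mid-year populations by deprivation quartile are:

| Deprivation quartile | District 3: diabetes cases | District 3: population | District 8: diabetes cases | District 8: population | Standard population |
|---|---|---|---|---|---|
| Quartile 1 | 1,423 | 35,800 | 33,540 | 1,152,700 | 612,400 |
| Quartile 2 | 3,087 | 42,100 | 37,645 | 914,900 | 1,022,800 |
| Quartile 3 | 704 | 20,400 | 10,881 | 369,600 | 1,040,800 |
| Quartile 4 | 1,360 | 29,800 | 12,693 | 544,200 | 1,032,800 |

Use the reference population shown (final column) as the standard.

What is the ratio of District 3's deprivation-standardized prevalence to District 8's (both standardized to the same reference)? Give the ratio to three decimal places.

Deprivation-specific rates per 1,000 for District 3: 39.749, 73.325, 34.510, 45.638.
For District 8: 29.097, 41.147, 29.440, 23.324.
Standard total = 3,708,800; weights = 0.1651, 0.2758, 0.2806, 0.2785.
District 3: 0.1651×39.749 + 0.2758×73.325 + 0.2806×34.510 + 0.2785×45.638 = 49.1781 per 1,000.
District 8: 0.1651×29.097 + 0.2758×41.147 + 0.2806×29.440 + 0.2785×23.324 = 30.9086 per 1,000.
Ratio = 49.1781 ÷ 30.9086 = 1.59108.

1.591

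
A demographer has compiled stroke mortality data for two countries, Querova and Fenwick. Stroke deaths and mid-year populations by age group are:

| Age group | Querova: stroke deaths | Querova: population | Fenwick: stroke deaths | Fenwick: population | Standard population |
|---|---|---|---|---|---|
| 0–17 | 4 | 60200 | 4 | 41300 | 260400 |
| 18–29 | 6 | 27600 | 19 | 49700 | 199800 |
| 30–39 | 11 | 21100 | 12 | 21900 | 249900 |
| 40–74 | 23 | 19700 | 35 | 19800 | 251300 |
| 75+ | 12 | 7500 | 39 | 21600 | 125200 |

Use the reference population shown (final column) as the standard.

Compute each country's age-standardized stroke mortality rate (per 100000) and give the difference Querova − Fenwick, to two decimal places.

-20.62

Age-specific rates per 100000 for Querova: 6.64, 21.74, 52.13, 116.75, 160.00.
For Fenwick: 9.69, 38.23, 54.79, 176.77, 180.56.
Standard total = 1086600; weights = 0.2396, 0.1839, 0.2300, 0.2313, 0.1152.
Querova: 0.2396×6.64 + 0.1839×21.74 + 0.2300×52.13 + 0.2313×116.75 + 0.1152×160.00 = 63.0161 per 100000.
Fenwick: 0.2396×9.69 + 0.1839×38.23 + 0.2300×54.79 + 0.2313×176.77 + 0.1152×180.56 = 83.6377 per 100000.
Difference = 63.0161 − 83.6377 = -20.6216.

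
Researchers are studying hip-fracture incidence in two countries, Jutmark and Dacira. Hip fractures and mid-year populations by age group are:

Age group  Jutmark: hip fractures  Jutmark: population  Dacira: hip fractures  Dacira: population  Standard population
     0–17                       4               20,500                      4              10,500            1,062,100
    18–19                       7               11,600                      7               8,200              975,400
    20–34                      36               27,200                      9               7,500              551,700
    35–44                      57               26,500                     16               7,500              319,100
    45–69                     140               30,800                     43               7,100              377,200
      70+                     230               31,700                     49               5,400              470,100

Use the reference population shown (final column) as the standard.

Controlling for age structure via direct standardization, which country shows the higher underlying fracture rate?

Age-specific rates per 100,000 for Jutmark: 19.51, 60.34, 132.35, 215.09, 454.55, 725.55.
For Dacira: 38.10, 85.37, 120.00, 213.33, 605.63, 907.41.
Standard total = 3,755,600; weights = 0.2828, 0.2597, 0.1469, 0.0850, 0.1004, 0.1252.
Jutmark: 0.2828×19.51 + 0.2597×60.34 + 0.1469×132.35 + 0.0850×215.09 + 0.1004×454.55 + 0.1252×725.55 = 195.3820 per 100,000.
Dacira: 0.2828×38.10 + 0.2597×85.37 + 0.1469×120.00 + 0.0850×213.33 + 0.1004×605.63 + 0.1252×907.41 = 243.1097 per 100,000.
The crude rates (319.62 vs 277.06) would put Jutmark higher, but that reflects its age composition; once standardized to a common age structure, Dacira has the higher underlying rate.

Dacira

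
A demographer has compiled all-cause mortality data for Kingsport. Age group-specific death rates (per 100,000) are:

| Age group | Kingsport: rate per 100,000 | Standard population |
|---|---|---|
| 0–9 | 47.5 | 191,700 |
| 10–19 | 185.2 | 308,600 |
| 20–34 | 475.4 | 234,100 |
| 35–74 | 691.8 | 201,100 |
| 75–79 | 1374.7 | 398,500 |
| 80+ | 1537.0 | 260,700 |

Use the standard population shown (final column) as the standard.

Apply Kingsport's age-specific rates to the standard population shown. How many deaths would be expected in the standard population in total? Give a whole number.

Expected deaths = Σ (standard pop × age-specific rate ÷ 100,000)
= 191,700×47.5/100,000 + 308,600×185.2/100,000 + 234,100×475.4/100,000 + 201,100×691.8/100,000 + 398,500×1374.7/100,000 + 260,700×1537.0/100,000
= 91.06 + 571.53 + 1112.91 + 1391.21 + 5478.18 + 4006.96 = 12651.84.

12652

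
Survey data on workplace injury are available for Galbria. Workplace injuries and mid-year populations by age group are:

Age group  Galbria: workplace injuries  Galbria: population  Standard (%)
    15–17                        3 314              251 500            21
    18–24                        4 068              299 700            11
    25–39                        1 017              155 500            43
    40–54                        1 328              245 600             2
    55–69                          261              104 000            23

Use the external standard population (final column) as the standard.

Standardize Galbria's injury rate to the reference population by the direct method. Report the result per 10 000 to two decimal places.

Age-specific rates per 10 000 for Galbria: 131.77, 135.74, 65.40, 54.07, 25.10.
Standard weights: 0.21, 0.11, 0.43, 0.02, 0.23.
Standardized rate: 0.2100×131.77 + 0.1100×135.74 + 0.4300×65.40 + 0.0200×54.07 + 0.2300×25.10 = 77.5789 per 10 000.

77.58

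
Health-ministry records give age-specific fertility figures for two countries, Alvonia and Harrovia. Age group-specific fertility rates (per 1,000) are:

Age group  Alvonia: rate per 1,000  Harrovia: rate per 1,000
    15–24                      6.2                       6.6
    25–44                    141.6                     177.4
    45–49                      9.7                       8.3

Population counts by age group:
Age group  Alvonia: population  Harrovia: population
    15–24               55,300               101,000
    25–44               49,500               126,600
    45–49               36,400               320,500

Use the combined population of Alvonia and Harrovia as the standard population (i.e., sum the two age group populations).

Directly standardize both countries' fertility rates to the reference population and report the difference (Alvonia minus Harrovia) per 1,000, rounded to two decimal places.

Combined standard total = 689,300; weights = 0.2268, 0.2555, 0.5178.
Alvonia: 0.2268×6.2 + 0.2555×141.6 + 0.5178×9.7 = 42.6037 per 1,000.
Harrovia: 0.2268×6.6 + 0.2555×177.4 + 0.5178×8.3 = 51.1156 per 1,000.
Difference = 42.6037 − 51.1156 = -8.5119.

-8.51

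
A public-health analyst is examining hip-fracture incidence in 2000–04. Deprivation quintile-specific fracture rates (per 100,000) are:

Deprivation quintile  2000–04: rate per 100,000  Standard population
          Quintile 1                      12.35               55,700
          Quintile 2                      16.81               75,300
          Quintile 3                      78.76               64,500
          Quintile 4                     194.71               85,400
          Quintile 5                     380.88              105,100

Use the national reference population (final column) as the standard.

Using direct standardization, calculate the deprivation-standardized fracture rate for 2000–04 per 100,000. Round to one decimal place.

Standard total = 386,000; weights = 0.1443, 0.1951, 0.1671, 0.2212, 0.2723.
Standardized rate: 0.1443×12.35 + 0.1951×16.81 + 0.1671×78.76 + 0.2212×194.71 + 0.2723×380.88 = 165.0063 per 100,000.

165.0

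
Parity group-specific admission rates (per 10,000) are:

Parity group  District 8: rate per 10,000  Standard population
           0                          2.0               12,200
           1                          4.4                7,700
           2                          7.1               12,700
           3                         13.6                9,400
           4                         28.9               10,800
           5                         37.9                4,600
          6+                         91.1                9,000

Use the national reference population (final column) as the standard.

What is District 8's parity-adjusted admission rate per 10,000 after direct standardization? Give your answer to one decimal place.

Standard total = 66,400; weights = 0.1837, 0.1160, 0.1913, 0.1416, 0.1627, 0.0693, 0.1355.
Standardized rate: 0.1837×2.0 + 0.1160×4.4 + 0.1913×7.1 + 0.1416×13.6 + 0.1627×28.9 + 0.0693×37.9 + 0.1355×91.1 = 23.8351 per 10,000.

23.8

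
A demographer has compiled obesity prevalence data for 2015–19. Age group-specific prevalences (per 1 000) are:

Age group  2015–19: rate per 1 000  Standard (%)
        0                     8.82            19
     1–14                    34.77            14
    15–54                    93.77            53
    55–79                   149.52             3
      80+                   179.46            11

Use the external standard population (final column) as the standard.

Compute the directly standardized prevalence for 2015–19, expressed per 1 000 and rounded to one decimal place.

Standard weights: 0.19, 0.14, 0.53, 0.03, 0.11.
Standardized rate: 0.1900×8.82 + 0.1400×34.77 + 0.5300×93.77 + 0.0300×149.52 + 0.1100×179.46 = 80.4679 per 1 000.

80.5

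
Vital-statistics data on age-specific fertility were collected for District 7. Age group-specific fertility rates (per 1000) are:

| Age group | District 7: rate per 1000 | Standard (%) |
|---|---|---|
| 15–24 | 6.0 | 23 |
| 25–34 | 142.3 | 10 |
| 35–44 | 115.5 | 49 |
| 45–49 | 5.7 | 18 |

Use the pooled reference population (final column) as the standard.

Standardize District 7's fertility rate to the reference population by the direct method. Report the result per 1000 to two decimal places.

73.23

Standard weights: 0.23, 0.10, 0.49, 0.18.
Standardized rate: 0.2300×6.0 + 0.1000×142.3 + 0.4900×115.5 + 0.1800×5.7 = 73.2310 per 1000.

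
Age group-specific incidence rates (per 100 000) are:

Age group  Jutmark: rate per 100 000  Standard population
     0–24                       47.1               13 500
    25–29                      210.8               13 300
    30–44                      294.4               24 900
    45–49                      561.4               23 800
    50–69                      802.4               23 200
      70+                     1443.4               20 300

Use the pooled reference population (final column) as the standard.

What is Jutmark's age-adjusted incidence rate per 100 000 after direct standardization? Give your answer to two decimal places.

Standard total = 119 000; weights = 0.1134, 0.1118, 0.2092, 0.2000, 0.1950, 0.1706.
Standardized rate: 0.1134×47.1 + 0.1118×210.8 + 0.2092×294.4 + 0.2000×561.4 + 0.1950×802.4 + 0.1706×1443.4 = 605.4460 per 100 000.

605.45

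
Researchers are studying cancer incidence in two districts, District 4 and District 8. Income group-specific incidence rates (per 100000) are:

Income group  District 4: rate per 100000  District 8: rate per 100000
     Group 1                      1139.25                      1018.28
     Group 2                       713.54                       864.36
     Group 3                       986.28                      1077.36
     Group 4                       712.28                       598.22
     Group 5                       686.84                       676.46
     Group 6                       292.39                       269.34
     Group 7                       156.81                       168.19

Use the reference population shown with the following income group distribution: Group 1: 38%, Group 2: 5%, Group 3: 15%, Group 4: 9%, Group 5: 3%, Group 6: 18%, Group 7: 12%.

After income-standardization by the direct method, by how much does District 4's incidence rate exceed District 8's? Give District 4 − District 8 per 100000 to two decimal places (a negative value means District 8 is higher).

Standard weights: 0.38, 0.05, 0.15, 0.09, 0.03, 0.18, 0.12.
District 4: 0.3800×1139.25 + 0.0500×713.54 + 0.1500×986.28 + 0.0900×712.28 + 0.0300×686.84 + 0.1800×292.39 + 0.1200×156.81 = 772.6918 per 100000.
District 8: 0.3800×1018.28 + 0.0500×864.36 + 0.1500×1077.36 + 0.0900×598.22 + 0.0300×676.46 + 0.1800×269.34 + 0.1200×168.19 = 734.5660 per 100000.
Difference = 772.6918 − 734.5660 = 38.1258.

38.13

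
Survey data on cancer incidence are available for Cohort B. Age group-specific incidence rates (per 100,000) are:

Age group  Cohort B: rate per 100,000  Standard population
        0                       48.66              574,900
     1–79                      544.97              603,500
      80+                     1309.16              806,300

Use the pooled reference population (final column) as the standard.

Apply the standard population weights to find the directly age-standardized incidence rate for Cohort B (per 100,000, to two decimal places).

Standard total = 1,984,700; weights = 0.2897, 0.3041, 0.4063.
Standardized rate: 0.2897×48.66 + 0.3041×544.97 + 0.4063×1309.16 = 711.6641 per 100,000.

711.66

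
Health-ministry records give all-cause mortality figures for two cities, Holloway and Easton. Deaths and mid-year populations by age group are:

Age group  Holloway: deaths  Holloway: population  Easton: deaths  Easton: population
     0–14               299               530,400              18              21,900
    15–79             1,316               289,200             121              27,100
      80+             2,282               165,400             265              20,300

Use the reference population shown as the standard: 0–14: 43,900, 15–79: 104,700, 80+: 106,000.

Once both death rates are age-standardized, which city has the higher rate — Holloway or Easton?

Age-specific rates per 1,000 for Holloway: 0.564, 4.550, 13.797.
For Easton: 0.822, 4.465, 13.054.
Standard total = 254,600; weights = 0.1724, 0.4112, 0.4163.
Holloway: 0.1724×0.564 + 0.4112×4.550 + 0.4163×13.797 = 7.7127 per 1,000.
Easton: 0.1724×0.822 + 0.4112×4.465 + 0.4163×13.054 = 7.4128 per 1,000.
The crude rates (3.96 vs 5.83) would put Easton higher, but that reflects its age composition; once standardized to a common age structure, Holloway has the higher underlying rate.

Holloway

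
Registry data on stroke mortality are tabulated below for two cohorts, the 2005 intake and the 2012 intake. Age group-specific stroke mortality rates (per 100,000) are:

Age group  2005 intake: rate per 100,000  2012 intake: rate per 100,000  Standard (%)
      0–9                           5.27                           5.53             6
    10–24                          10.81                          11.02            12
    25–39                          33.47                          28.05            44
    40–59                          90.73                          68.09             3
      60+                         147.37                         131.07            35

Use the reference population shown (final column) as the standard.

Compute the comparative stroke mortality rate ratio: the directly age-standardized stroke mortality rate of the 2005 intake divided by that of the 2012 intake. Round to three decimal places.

Standard weights: 0.06, 0.12, 0.44, 0.03, 0.35.
The 2005 intake: 0.0600×5.27 + 0.1200×10.81 + 0.4400×33.47 + 0.0300×90.73 + 0.3500×147.37 = 70.6416 per 100,000.
The 2012 intake: 0.0600×5.53 + 0.1200×11.02 + 0.4400×28.05 + 0.0300×68.09 + 0.3500×131.07 = 61.9134 per 100,000.
Ratio = 70.6416 ÷ 61.9134 = 1.14097.

1.141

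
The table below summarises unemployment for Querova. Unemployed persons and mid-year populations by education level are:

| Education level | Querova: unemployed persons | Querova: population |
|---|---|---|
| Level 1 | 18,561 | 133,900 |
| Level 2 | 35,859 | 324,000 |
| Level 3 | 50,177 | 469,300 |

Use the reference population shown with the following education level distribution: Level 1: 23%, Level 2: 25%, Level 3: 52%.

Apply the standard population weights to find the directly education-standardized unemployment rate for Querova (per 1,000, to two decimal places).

Education-specific rates per 1,000 for Querova: 138.618, 110.676, 106.919.
Standard weights: 0.23, 0.25, 0.52.
Standardized rate: 0.2300×138.618 + 0.2500×110.676 + 0.5200×106.919 = 115.1490 per 1,000.

115.15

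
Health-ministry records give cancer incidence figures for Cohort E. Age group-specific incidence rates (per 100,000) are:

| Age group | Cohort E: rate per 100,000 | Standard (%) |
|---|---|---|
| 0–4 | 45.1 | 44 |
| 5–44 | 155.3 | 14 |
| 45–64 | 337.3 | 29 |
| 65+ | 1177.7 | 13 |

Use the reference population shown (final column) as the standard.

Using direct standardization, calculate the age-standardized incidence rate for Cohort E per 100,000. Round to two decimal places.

292.50

Standard weights: 0.44, 0.14, 0.29, 0.13.
Standardized rate: 0.4400×45.1 + 0.1400×155.3 + 0.2900×337.3 + 0.1300×1177.7 = 292.5040 per 100,000.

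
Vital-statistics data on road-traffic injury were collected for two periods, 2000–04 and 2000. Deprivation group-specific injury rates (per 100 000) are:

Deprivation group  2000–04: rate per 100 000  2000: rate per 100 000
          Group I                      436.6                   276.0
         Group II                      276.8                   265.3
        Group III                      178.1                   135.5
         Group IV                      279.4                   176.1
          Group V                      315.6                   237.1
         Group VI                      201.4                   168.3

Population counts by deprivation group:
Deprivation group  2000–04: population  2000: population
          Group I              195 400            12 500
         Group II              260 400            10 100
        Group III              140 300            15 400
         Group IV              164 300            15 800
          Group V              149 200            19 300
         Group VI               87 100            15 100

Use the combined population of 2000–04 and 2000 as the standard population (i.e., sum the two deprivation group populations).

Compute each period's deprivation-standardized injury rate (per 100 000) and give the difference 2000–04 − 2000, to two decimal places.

72.22

Combined standard total = 1 084 900; weights = 0.1916, 0.2493, 0.1435, 0.1660, 0.1553, 0.0942.
2000–04: 0.1916×436.6 + 0.2493×276.8 + 0.1435×178.1 + 0.1660×279.4 + 0.1553×315.6 + 0.0942×201.4 = 292.6125 per 100 000.
2000: 0.1916×276.0 + 0.2493×265.3 + 0.1435×135.5 + 0.1660×176.1 + 0.1553×237.1 + 0.0942×168.3 = 220.3969 per 100 000.
Difference = 292.6125 − 220.3969 = 72.2156.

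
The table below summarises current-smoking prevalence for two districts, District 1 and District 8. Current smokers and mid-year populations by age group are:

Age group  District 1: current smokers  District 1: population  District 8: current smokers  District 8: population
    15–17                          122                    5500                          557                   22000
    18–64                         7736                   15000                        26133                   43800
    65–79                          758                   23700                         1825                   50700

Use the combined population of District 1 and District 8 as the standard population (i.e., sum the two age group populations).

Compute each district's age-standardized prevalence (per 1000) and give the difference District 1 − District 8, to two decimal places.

-32.00

Age-specific rates per 1000 for District 1: 22.182, 515.733, 31.983.
For District 8: 25.318, 596.644, 35.996.
Combined standard total = 160700; weights = 0.1711, 0.3659, 0.4630.
District 1: 0.1711×22.182 + 0.3659×515.733 + 0.4630×31.983 = 207.3097 per 1000.
District 8: 0.1711×25.318 + 0.3659×596.644 + 0.4630×35.996 = 239.3094 per 1000.
Difference = 207.3097 − 239.3094 = -31.9997.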